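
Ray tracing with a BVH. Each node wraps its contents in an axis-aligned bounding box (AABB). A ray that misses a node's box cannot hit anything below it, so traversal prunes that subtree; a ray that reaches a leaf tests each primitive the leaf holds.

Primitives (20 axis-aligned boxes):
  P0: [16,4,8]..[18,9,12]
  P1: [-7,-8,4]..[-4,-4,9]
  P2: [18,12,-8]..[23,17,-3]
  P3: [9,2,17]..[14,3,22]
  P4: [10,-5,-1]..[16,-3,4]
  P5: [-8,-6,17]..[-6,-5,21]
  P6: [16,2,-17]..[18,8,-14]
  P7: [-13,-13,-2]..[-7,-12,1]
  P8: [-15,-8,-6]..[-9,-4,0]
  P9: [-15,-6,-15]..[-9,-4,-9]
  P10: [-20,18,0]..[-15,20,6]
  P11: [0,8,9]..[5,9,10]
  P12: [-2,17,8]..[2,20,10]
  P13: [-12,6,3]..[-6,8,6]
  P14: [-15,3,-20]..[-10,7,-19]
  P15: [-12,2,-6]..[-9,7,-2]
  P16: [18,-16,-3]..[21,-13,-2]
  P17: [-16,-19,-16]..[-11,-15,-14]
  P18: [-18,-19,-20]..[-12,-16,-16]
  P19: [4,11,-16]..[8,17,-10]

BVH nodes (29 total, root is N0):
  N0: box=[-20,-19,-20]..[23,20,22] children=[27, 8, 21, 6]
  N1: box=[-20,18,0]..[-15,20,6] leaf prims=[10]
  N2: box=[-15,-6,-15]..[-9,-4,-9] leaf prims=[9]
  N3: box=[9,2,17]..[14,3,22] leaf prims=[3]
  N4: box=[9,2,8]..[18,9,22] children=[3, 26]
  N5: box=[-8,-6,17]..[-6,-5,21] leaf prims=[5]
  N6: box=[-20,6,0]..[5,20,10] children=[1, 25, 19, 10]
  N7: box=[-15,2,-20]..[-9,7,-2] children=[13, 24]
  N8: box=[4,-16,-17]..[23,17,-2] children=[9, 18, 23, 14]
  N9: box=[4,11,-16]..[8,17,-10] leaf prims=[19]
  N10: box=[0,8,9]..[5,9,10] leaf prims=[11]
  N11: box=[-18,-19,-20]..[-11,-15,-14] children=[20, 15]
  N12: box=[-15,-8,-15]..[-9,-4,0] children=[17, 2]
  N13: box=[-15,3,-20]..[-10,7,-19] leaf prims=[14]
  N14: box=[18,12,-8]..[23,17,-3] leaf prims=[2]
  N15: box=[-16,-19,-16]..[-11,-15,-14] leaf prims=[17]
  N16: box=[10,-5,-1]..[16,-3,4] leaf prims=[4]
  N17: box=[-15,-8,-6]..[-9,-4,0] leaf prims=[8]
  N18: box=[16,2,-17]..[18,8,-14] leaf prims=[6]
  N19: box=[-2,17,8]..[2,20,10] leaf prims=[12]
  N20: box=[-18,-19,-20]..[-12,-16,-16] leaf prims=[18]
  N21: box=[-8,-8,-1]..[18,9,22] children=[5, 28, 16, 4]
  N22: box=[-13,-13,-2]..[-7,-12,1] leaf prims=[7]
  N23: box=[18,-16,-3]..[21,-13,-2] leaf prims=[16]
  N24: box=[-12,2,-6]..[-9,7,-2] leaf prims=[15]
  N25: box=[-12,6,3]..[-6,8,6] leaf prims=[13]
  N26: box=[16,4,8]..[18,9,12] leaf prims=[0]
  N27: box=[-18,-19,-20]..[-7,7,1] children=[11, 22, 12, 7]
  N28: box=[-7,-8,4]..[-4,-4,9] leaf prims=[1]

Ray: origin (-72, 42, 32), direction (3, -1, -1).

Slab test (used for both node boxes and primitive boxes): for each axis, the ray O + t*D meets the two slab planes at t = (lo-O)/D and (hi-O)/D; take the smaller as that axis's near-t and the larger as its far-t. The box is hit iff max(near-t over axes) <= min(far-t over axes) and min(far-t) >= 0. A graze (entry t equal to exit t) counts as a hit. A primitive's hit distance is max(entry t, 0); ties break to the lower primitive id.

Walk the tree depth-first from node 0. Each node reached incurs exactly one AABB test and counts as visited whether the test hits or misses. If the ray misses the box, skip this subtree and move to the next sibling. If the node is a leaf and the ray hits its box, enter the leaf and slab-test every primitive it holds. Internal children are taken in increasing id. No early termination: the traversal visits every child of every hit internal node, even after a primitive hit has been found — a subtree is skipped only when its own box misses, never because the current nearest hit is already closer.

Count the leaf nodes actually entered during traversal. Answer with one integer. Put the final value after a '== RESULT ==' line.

Trace the traversal:
N0 x:[52/3,95/3] y:[22,61] z:[10,52] -> hit [22,95/3], descend [6, 8, 21, 27]
  N6 x:[52/3,77/3] y:[22,36] z:[22,32] -> hit [22,77/3], descend [1, 10, 19, 25]
    N1 x:[52/3,19] y:[22,24] z:[26,32] -> miss, prune
    N10 x:[24,77/3] y:[33,34] z:[22,23] -> miss, prune
    N19 x:[70/3,74/3] y:[22,25] z:[22,24] -> hit [70/3,24] leaf, test {P12@t=70/3}
    N25 x:[20,22] y:[34,36] z:[26,29] -> miss, prune
  N8 x:[76/3,95/3] y:[25,58] z:[34,49] -> miss, prune
  N21 x:[64/3,30] y:[33,50] z:[10,33] -> miss, prune
  N27 x:[18,65/3] y:[35,61] z:[31,52] -> miss, prune

Visited [0, 6, 1, 10, 19, 25, 8, 21, 27]. Tests: 9 box, 1 leaf. Nearest: P12.

== RESULT ==
1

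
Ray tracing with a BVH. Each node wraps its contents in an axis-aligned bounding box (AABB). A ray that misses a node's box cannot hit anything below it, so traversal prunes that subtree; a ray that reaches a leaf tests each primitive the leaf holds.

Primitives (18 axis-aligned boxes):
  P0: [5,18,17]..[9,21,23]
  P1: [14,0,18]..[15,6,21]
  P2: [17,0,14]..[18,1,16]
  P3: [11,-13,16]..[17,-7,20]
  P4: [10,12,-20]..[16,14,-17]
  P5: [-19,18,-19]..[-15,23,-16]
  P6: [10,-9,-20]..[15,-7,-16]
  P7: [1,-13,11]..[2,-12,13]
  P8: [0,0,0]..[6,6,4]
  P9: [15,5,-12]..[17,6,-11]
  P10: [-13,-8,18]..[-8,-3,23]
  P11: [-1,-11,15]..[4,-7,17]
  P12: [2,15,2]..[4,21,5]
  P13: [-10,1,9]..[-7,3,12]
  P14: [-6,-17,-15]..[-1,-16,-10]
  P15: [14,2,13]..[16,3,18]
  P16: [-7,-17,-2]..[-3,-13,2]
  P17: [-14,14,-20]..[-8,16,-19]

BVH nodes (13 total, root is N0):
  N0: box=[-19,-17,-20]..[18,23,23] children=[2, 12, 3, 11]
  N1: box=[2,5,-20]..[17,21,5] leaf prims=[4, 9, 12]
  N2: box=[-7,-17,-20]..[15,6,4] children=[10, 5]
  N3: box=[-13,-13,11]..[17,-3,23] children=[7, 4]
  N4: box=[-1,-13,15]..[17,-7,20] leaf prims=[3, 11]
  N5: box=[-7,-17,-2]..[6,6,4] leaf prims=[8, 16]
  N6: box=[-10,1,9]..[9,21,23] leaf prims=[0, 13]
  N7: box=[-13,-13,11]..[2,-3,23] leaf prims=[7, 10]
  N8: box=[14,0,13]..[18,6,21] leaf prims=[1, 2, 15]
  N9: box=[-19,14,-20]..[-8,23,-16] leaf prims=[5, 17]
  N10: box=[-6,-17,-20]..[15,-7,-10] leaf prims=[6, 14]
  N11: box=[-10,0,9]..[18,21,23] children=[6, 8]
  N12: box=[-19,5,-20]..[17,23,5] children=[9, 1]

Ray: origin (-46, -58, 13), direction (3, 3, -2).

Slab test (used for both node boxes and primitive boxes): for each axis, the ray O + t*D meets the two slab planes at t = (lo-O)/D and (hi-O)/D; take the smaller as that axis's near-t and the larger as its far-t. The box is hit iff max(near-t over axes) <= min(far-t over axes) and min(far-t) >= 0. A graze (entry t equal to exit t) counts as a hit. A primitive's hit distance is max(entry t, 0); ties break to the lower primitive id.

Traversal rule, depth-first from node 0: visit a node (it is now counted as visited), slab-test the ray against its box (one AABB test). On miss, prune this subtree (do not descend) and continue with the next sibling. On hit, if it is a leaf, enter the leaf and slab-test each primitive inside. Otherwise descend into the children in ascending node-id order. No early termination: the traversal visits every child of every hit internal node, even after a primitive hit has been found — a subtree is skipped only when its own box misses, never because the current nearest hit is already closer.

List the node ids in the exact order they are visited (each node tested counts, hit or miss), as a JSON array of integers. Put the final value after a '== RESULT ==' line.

Traverse from the root:
N0 x:[9,64/3] y:[41/3,27] z:[-5,33/2] -> hit [41/3,33/2], descend [2, 3, 11, 12]
  N2 x:[13,61/3] y:[41/3,64/3] z:[9/2,33/2] -> hit [41/3,33/2], descend [5, 10]
    N5 x:[13,52/3] y:[41/3,64/3] z:[9/2,15/2] -> miss, prune
    N10 x:[40/3,61/3] y:[41/3,17] z:[23/2,33/2] -> hit [41/3,33/2] leaf, test {P6(miss), P14@t=41/3}
  N3 x:[11,21] y:[15,55/3] z:[-5,1] -> miss, prune
  N11 x:[12,64/3] y:[58/3,79/3] z:[-5,2] -> miss, prune
  N12 x:[9,21] y:[21,27] z:[4,33/2] -> miss, prune

7 AABB tests over nodes [0, 2, 5, 10, 3, 11, 12]; 1 leaf entered; closest P14.

== RESULT ==
[0, 2, 5, 10, 3, 11, 12]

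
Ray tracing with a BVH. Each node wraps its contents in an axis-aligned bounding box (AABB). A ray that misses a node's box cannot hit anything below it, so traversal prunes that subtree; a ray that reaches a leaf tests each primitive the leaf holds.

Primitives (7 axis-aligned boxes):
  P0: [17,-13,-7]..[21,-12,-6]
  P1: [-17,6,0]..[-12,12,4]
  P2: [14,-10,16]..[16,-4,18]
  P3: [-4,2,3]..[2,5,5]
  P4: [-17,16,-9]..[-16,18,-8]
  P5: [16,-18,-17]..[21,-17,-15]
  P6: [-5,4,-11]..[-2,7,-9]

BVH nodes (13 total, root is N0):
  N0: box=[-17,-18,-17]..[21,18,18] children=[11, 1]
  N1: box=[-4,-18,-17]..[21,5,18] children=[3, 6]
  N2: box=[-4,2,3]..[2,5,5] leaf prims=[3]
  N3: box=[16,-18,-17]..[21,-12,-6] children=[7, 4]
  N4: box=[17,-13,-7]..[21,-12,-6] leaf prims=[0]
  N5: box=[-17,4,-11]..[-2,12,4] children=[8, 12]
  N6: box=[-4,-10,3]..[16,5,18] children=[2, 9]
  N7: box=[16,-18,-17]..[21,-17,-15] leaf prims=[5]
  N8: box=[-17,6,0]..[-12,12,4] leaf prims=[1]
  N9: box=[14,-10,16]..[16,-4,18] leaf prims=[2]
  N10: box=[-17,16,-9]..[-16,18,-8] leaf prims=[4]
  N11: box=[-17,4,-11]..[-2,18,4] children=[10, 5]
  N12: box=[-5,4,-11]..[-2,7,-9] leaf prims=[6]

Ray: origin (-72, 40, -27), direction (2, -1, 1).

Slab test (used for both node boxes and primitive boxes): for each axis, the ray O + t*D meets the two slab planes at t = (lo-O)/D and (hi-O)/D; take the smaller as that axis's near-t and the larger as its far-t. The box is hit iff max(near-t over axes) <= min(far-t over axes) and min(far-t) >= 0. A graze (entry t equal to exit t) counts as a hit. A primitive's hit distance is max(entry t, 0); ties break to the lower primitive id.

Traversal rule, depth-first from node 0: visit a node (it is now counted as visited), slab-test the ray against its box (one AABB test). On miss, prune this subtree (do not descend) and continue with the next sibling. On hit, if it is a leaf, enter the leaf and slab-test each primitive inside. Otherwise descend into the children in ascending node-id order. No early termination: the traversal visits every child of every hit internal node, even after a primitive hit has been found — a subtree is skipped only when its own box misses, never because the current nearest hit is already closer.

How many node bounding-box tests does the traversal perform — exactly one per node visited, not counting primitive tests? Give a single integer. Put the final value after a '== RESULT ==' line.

Traverse from the root:
N0 x:[55/2,93/2] y:[22,58] z:[10,45] -> hit [55/2,45], descend [1, 11]
  N1 x:[34,93/2] y:[35,58] z:[10,45] -> hit [35,45], descend [3, 6]
    N3 x:[44,93/2] y:[52,58] z:[10,21] -> miss, prune
    N6 x:[34,44] y:[35,50] z:[30,45] -> hit [35,44], descend [2, 9]
      N2 x:[34,37] y:[35,38] z:[30,32] -> miss, prune
      N9 x:[43,44] y:[44,50] z:[43,45] -> hit [44,44] leaf, test {P2@t=44}
  N11 x:[55/2,35] y:[22,36] z:[16,31] -> hit [55/2,31], descend [5, 10]
    N5 x:[55/2,35] y:[28,36] z:[16,31] -> hit [28,31], descend [8, 12]
      N8 x:[55/2,30] y:[28,34] z:[27,31] -> hit [28,30] leaf, test {P1@t=28}
      N12 x:[67/2,35] y:[33,36] z:[16,18] -> miss, prune
    N10 x:[55/2,28] y:[22,24] z:[18,19] -> miss, prune

Summary -> nodes [0, 1, 3, 6, 2, 9, 11, 5, 8, 12, 10]; box-tests=11; leaf-entries=2; first=P1

== RESULT ==
11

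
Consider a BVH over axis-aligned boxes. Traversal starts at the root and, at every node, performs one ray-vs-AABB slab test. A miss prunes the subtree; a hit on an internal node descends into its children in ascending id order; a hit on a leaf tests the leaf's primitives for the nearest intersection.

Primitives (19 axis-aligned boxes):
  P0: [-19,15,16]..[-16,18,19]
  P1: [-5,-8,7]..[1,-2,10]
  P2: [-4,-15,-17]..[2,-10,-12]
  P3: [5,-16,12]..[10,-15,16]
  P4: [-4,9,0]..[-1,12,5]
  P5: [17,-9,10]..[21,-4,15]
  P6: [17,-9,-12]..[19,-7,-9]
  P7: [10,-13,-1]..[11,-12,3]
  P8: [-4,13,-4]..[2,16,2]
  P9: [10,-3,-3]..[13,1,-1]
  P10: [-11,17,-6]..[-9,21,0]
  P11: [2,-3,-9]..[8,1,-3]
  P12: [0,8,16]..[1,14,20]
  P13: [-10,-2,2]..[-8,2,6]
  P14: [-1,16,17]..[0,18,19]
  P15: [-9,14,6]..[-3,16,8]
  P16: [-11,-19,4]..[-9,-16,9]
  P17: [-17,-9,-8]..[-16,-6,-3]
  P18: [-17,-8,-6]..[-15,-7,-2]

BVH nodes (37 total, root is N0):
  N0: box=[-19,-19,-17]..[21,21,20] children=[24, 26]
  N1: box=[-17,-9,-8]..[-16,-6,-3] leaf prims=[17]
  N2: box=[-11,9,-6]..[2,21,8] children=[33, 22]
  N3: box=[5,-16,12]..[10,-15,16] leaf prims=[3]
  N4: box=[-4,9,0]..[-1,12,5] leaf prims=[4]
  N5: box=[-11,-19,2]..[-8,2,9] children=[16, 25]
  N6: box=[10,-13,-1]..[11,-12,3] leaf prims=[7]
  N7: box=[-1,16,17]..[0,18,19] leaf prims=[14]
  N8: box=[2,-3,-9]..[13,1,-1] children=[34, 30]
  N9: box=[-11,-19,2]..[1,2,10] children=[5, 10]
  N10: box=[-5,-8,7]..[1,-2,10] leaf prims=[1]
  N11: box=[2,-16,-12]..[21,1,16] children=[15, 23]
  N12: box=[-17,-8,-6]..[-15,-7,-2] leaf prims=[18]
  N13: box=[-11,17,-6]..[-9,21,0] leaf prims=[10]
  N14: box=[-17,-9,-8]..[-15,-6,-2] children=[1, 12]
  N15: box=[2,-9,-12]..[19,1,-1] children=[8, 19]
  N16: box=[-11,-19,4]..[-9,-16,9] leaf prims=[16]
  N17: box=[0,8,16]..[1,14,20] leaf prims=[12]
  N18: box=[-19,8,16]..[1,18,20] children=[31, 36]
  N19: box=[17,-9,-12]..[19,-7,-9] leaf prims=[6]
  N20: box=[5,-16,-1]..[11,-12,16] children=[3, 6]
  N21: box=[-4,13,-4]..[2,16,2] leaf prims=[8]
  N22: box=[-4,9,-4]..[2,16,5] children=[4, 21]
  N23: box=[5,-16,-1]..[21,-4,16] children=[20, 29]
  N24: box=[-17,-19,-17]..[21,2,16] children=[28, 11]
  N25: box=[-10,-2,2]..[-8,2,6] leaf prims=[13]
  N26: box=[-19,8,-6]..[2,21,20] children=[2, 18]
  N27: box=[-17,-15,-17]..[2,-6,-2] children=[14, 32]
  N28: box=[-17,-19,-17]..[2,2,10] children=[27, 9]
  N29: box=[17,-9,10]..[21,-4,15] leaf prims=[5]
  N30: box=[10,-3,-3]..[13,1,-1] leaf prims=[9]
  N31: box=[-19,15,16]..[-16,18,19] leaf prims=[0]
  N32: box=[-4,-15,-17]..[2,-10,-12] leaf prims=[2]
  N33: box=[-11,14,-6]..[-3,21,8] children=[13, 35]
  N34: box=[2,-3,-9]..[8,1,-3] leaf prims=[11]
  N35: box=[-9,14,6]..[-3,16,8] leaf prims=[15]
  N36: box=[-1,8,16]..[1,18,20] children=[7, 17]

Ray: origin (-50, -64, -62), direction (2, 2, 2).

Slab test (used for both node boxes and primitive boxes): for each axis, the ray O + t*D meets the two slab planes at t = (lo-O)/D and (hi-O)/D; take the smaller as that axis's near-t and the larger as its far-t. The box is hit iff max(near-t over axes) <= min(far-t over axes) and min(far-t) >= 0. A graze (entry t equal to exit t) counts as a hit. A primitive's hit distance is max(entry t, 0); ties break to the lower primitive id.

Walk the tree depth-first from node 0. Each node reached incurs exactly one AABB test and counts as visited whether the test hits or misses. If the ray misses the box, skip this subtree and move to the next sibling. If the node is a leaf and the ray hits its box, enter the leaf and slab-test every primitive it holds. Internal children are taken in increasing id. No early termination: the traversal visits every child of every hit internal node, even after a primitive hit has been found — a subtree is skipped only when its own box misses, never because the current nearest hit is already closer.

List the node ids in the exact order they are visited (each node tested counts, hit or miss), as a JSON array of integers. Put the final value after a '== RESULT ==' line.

Walk:
N0 x:[31/2,71/2] y:[45/2,85/2] z:[45/2,41] -> hit [45/2,71/2], descend [24, 26]
  N24 x:[33/2,71/2] y:[45/2,33] z:[45/2,39] -> hit [45/2,33], descend [11, 28]
    N11 x:[26,71/2] y:[24,65/2] z:[25,39] -> hit [26,65/2], descend [15, 23]
      N15 x:[26,69/2] y:[55/2,65/2] z:[25,61/2] -> hit [55/2,61/2], descend [8, 19]
        N8 x:[26,63/2] y:[61/2,65/2] z:[53/2,61/2] -> hit [61/2,61/2], descend [30, 34]
          N30 x:[30,63/2] y:[61/2,65/2] z:[59/2,61/2] -> hit [61/2,61/2] leaf, test {P9@t=61/2}
          N34 x:[26,29] y:[61/2,65/2] z:[53/2,59/2] -> miss, prune
        N19 x:[67/2,69/2] y:[55/2,57/2] z:[25,53/2] -> miss, prune
      N23 x:[55/2,71/2] y:[24,30] z:[61/2,39] -> miss, prune
    N28 x:[33/2,26] y:[45/2,33] z:[45/2,36] -> hit [45/2,26], descend [9, 27]
      N9 x:[39/2,51/2] y:[45/2,33] z:[32,36] -> miss, prune
      N27 x:[33/2,26] y:[49/2,29] z:[45/2,30] -> hit [49/2,26], descend [14, 32]
        N14 x:[33/2,35/2] y:[55/2,29] z:[27,30] -> miss, prune
        N32 x:[23,26] y:[49/2,27] z:[45/2,25] -> hit [49/2,25] leaf, test {P2@t=49/2}
  N26 x:[31/2,26] y:[36,85/2] z:[28,41] -> miss, prune

Summary -> nodes [0, 24, 11, 15, 8, 30, 34, 19, 23, 28, 9, 27, 14, 32, 26]; box-tests=15; leaf-entries=2; first=P2

== RESULT ==
[0, 24, 11, 15, 8, 30, 34, 19, 23, 28, 9, 27, 14, 32, 26]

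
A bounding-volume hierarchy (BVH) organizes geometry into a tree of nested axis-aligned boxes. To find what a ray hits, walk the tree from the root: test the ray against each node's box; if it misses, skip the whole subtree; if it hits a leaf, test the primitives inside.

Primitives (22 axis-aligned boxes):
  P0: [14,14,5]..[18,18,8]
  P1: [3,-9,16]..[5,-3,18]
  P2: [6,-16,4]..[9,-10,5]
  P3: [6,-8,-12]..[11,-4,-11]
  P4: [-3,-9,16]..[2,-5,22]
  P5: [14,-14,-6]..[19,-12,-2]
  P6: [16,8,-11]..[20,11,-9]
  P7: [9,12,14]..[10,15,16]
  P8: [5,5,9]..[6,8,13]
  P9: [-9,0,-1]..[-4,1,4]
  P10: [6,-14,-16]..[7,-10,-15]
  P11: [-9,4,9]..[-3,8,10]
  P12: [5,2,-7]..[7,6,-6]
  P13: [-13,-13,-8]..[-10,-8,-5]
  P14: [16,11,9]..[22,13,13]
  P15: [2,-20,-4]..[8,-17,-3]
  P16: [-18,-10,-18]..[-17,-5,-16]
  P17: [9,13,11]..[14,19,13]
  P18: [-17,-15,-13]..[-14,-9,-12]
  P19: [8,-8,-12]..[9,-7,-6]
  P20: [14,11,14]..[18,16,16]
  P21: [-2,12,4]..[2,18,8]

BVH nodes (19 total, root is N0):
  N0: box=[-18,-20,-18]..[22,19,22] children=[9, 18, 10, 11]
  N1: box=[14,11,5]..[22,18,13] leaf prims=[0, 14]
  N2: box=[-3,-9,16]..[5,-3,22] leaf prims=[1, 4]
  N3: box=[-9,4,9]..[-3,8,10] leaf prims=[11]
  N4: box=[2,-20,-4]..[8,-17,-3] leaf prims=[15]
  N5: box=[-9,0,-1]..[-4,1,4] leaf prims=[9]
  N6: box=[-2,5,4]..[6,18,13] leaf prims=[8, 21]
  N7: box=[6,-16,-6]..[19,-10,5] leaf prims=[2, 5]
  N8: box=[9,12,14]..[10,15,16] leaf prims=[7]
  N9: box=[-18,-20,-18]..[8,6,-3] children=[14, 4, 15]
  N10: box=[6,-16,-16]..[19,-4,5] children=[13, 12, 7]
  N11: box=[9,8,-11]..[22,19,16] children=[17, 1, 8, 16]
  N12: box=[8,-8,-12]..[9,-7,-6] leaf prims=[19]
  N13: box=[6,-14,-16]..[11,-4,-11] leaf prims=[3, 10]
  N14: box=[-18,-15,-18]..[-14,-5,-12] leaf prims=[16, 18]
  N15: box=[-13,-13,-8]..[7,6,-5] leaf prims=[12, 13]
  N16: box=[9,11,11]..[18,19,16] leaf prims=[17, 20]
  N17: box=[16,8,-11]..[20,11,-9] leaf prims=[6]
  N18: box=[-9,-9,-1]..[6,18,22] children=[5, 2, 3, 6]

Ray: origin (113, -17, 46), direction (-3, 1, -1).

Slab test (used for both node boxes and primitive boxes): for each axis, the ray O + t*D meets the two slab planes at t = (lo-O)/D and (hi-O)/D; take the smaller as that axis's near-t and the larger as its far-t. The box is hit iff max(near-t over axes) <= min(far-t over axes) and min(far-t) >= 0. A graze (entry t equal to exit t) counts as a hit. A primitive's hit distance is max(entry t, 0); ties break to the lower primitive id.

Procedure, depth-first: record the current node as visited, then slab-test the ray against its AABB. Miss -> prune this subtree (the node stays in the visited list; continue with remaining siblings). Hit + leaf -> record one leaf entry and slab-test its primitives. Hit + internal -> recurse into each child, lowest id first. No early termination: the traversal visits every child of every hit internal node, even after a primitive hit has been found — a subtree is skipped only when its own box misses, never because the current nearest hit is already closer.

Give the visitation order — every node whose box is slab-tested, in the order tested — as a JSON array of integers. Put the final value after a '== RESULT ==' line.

Trace the traversal:
N0 x:[91/3,131/3] y:[-3,36] z:[24,64] -> hit [91/3,36], descend [9, 10, 11, 18]
  N9 x:[35,131/3] y:[-3,23] z:[49,64] -> miss, prune
  N10 x:[94/3,107/3] y:[1,13] z:[41,62] -> miss, prune
  N11 x:[91/3,104/3] y:[25,36] z:[30,57] -> hit [91/3,104/3], descend [1, 8, 16, 17]
    N1 x:[91/3,33] y:[28,35] z:[33,41] -> hit [33,33] leaf, test {P0(miss), P14(miss)}
    N8 x:[103/3,104/3] y:[29,32] z:[30,32] -> miss, prune
    N16 x:[95/3,104/3] y:[28,36] z:[30,35] -> hit [95/3,104/3] leaf, test {P17@t=33, P20@t=95/3}
    N17 x:[31,97/3] y:[25,28] z:[55,57] -> miss, prune
  N18 x:[107/3,122/3] y:[8,35] z:[24,47] -> miss, prune

9 AABB tests over nodes [0, 9, 10, 11, 1, 8, 16, 17, 18]; 2 leaves entered; closest P20.

== RESULT ==
[0, 9, 10, 11, 1, 8, 16, 17, 18]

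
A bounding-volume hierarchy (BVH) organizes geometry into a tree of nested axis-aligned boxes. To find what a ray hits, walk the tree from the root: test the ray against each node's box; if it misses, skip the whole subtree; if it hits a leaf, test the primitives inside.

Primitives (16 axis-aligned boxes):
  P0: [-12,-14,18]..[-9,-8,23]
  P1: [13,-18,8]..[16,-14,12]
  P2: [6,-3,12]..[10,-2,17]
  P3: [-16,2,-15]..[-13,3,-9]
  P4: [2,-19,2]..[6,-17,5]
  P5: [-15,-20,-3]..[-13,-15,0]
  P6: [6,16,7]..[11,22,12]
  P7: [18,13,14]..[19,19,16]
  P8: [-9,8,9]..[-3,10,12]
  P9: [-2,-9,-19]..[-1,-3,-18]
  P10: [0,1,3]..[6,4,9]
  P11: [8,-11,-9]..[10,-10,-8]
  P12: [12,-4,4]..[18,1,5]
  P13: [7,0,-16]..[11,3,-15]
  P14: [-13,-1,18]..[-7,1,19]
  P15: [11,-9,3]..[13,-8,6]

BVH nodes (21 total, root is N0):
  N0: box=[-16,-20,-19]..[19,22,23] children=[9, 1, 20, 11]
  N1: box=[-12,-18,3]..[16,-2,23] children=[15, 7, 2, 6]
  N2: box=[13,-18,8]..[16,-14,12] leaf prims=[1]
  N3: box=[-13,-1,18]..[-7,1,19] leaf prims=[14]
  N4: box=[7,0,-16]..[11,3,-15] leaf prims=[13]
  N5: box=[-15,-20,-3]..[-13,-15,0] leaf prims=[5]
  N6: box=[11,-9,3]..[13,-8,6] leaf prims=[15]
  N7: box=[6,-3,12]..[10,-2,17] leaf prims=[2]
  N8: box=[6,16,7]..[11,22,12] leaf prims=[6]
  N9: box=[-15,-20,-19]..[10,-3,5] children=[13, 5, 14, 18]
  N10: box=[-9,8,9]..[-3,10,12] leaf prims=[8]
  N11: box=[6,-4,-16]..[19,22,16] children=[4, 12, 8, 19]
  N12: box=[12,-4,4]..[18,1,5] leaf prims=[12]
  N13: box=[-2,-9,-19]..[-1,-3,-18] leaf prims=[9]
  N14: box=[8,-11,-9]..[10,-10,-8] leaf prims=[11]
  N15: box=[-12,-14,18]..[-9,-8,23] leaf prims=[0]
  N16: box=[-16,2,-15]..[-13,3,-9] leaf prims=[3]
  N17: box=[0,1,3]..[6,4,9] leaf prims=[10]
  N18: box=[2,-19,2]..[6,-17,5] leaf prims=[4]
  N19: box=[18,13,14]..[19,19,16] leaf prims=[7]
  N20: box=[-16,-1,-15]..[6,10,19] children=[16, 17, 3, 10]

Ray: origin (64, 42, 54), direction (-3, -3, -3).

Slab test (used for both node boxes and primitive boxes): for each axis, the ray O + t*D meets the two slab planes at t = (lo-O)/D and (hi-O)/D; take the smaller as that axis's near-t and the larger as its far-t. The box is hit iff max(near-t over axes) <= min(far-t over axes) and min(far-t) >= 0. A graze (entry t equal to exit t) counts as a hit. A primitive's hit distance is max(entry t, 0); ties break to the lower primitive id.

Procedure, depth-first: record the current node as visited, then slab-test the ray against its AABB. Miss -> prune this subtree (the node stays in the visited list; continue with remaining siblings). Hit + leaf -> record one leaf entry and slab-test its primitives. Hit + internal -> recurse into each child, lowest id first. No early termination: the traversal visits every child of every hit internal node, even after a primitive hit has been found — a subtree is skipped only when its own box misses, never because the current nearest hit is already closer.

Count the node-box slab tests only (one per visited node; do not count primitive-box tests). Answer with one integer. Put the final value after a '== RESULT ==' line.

Traverse from the root:
N0 x:[15,80/3] y:[20/3,62/3] z:[31/3,73/3] -> hit [15,62/3], descend [1, 9, 11, 20]
  N1 x:[16,76/3] y:[44/3,20] z:[31/3,17] -> hit [16,17], descend [2, 6, 7, 15]
    N2 x:[16,17] y:[56/3,20] z:[14,46/3] -> miss, prune
    N6 x:[17,53/3] y:[50/3,17] z:[16,17] -> hit [17,17] leaf, test {P15@t=17}
    N7 x:[18,58/3] y:[44/3,15] z:[37/3,14] -> miss, prune
    N15 x:[73/3,76/3] y:[50/3,56/3] z:[31/3,12] -> miss, prune
  N9 x:[18,79/3] y:[15,62/3] z:[49/3,73/3] -> hit [18,62/3], descend [5, 13, 14, 18]
    N5 x:[77/3,79/3] y:[19,62/3] z:[18,19] -> miss, prune
    N13 x:[65/3,22] y:[15,17] z:[24,73/3] -> miss, prune
    N14 x:[18,56/3] y:[52/3,53/3] z:[62/3,21] -> miss, prune
    N18 x:[58/3,62/3] y:[59/3,61/3] z:[49/3,52/3] -> miss, prune
  N11 x:[15,58/3] y:[20/3,46/3] z:[38/3,70/3] -> hit [15,46/3], descend [4, 8, 12, 19]
    N4 x:[53/3,19] y:[13,14] z:[23,70/3] -> miss, prune
    N8 x:[53/3,58/3] y:[20/3,26/3] z:[14,47/3] -> miss, prune
    N12 x:[46/3,52/3] y:[41/3,46/3] z:[49/3,50/3] -> miss, prune
    N19 x:[15,46/3] y:[23/3,29/3] z:[38/3,40/3] -> miss, prune
  N20 x:[58/3,80/3] y:[32/3,43/3] z:[35/3,23] -> miss, prune

17 AABB tests over nodes [0, 1, 2, 6, 7, 15, 9, 5, 13, 14, 18, 11, 4, 8, 12, 19, 20]; 1 leaf entered; closest P15.

== RESULT ==
17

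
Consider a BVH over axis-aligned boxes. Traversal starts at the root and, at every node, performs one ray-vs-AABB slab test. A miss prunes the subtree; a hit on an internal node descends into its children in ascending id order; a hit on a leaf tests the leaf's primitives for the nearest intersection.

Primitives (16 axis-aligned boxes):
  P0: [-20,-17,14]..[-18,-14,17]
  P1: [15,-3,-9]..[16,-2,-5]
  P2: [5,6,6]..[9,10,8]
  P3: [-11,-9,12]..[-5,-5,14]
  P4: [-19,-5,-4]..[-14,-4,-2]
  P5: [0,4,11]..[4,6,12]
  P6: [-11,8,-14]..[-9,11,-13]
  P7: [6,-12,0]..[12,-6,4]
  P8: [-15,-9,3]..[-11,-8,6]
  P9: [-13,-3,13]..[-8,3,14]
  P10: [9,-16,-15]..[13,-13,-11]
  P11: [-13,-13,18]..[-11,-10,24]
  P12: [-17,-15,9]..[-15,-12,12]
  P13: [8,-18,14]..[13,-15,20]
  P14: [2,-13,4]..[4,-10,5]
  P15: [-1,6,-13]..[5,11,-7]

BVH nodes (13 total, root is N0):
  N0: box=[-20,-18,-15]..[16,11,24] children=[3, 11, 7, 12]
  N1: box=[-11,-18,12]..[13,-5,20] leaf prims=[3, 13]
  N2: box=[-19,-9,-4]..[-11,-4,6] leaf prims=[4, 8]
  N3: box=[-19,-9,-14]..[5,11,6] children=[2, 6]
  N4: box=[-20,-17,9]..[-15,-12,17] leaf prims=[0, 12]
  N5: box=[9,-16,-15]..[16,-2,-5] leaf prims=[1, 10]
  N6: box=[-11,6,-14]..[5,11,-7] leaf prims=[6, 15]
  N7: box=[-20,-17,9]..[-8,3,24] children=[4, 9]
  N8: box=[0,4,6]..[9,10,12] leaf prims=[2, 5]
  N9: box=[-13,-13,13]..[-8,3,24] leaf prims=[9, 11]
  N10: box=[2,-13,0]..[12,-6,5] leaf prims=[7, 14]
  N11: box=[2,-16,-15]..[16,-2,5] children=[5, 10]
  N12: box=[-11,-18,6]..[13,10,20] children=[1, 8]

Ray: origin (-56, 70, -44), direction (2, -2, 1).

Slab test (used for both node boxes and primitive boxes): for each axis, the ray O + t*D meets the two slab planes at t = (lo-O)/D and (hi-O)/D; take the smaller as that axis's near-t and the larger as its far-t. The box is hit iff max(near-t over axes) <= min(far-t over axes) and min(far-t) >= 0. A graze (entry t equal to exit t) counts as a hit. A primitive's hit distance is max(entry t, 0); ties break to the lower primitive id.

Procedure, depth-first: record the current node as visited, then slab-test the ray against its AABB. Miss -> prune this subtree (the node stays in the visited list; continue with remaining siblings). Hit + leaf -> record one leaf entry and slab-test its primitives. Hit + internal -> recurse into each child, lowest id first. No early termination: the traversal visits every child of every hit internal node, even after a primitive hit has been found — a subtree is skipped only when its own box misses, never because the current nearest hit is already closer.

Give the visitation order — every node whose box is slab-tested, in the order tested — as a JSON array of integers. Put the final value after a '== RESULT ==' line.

Trace the traversal:
N0 x:[18,36] y:[59/2,44] z:[29,68] -> hit [59/2,36], descend [3, 7, 11, 12]
  N3 x:[37/2,61/2] y:[59/2,79/2] z:[30,50] -> hit [30,61/2], descend [2, 6]
    N2 x:[37/2,45/2] y:[37,79/2] z:[40,50] -> miss, prune
    N6 x:[45/2,61/2] y:[59/2,32] z:[30,37] -> hit [30,61/2] leaf, test {P6(miss), P15(miss)}
  N7 x:[18,24] y:[67/2,87/2] z:[53,68] -> miss, prune
  N11 x:[29,36] y:[36,43] z:[29,49] -> hit [36,36], descend [5, 10]
    N5 x:[65/2,36] y:[36,43] z:[29,39] -> hit [36,36] leaf, test {P1@t=36, P10(miss)}
    N10 x:[29,34] y:[38,83/2] z:[44,49] -> miss, prune
  N12 x:[45/2,69/2] y:[30,44] z:[50,64] -> miss, prune

Visited [0, 3, 2, 6, 7, 11, 5, 10, 12]. Tests: 9 box, 2 leaf. Nearest: P1.

== RESULT ==
[0, 3, 2, 6, 7, 11, 5, 10, 12]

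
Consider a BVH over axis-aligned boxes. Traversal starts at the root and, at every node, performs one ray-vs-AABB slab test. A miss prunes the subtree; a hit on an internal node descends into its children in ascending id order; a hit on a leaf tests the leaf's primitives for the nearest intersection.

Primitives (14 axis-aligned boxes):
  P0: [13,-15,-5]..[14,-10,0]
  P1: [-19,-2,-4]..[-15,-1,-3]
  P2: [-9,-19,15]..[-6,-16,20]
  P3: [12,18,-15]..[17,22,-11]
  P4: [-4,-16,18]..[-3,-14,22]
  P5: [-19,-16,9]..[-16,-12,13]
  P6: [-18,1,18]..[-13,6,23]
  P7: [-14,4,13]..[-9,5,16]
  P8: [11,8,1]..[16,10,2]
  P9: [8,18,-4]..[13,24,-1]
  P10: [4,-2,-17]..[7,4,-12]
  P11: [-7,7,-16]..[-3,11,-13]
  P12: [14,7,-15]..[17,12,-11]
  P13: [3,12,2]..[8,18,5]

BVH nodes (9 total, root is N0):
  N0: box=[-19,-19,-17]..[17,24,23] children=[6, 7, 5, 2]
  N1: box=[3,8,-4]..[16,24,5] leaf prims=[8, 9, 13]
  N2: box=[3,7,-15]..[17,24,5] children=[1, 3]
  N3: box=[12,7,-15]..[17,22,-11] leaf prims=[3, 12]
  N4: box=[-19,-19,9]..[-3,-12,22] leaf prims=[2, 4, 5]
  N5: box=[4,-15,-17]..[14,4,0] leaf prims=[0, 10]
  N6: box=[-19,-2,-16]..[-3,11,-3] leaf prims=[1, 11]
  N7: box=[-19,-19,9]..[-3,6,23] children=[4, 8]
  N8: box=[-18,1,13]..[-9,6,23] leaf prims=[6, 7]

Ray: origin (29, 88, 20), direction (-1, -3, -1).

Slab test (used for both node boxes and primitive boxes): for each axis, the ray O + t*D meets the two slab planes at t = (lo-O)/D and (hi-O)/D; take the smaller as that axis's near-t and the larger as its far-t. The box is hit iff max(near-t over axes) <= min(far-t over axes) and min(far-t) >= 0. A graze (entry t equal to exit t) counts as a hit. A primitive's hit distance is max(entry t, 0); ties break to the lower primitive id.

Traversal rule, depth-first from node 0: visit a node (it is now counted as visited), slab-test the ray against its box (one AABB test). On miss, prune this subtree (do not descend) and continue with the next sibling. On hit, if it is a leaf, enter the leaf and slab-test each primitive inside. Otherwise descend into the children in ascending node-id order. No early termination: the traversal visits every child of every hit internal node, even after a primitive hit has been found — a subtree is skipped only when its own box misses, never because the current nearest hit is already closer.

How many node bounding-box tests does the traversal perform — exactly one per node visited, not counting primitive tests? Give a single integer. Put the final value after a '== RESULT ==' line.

Traverse from the root:
N0 x:[12,48] y:[64/3,107/3] z:[-3,37] -> hit [64/3,107/3], descend [2, 5, 6, 7]
  N2 x:[12,26] y:[64/3,27] z:[15,35] -> hit [64/3,26], descend [1, 3]
    N1 x:[13,26] y:[64/3,80/3] z:[15,24] -> hit [64/3,24] leaf, test {P8(miss), P9(miss), P13(miss)}
    N3 x:[12,17] y:[22,27] z:[31,35] -> miss, prune
  N5 x:[15,25] y:[28,103/3] z:[20,37] -> miss, prune
  N6 x:[32,48] y:[77/3,30] z:[23,36] -> miss, prune
  N7 x:[32,48] y:[82/3,107/3] z:[-3,11] -> miss, prune

7 AABB tests over nodes [0, 2, 1, 3, 5, 6, 7]; 1 leaf entered; closest miss.

== RESULT ==
7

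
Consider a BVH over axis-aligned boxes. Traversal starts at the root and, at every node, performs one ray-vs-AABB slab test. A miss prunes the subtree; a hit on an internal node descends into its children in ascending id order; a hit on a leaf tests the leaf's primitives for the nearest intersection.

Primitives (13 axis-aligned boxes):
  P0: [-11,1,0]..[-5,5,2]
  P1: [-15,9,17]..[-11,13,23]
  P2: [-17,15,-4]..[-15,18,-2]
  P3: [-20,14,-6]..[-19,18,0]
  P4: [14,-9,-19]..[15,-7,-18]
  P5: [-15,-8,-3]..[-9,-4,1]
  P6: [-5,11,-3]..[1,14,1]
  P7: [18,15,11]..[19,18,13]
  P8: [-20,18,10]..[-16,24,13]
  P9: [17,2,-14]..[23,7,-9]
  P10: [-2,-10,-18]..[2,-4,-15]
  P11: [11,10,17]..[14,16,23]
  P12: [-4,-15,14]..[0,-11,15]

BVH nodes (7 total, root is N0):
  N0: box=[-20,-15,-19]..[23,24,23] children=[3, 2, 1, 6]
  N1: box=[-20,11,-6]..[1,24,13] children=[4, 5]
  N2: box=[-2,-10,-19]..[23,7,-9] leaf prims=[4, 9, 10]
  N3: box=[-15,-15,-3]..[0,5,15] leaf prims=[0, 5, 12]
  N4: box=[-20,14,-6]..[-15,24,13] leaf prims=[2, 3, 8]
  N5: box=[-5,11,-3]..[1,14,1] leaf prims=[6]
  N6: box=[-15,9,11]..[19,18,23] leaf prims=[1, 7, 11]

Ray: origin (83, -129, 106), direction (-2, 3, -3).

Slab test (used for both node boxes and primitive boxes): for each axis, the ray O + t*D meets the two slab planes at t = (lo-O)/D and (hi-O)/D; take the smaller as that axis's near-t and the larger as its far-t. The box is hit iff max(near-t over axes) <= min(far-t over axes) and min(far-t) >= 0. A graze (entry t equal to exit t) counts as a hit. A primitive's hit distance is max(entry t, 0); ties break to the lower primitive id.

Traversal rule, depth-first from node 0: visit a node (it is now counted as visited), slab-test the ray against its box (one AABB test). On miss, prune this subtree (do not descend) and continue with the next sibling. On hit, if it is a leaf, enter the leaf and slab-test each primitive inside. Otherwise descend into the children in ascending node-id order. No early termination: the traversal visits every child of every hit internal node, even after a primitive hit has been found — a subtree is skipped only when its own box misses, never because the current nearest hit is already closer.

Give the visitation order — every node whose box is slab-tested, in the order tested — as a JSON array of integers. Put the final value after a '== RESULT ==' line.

Walk:
N0 x:[30,103/2] y:[38,51] z:[83/3,125/3] -> hit [38,125/3], descend [1, 2, 3, 6]
  N1 x:[41,103/2] y:[140/3,51] z:[31,112/3] -> miss, prune
  N2 x:[30,85/2] y:[119/3,136/3] z:[115/3,125/3] -> hit [119/3,125/3] leaf, test {P4(miss), P9(miss), P10@t=81/2}
  N3 x:[83/2,49] y:[38,134/3] z:[91/3,109/3] -> miss, prune
  N6 x:[32,49] y:[46,49] z:[83/3,95/3] -> miss, prune

5 AABB tests over nodes [0, 1, 2, 3, 6]; 1 leaf entered; closest P10.

== RESULT ==
[0, 1, 2, 3, 6]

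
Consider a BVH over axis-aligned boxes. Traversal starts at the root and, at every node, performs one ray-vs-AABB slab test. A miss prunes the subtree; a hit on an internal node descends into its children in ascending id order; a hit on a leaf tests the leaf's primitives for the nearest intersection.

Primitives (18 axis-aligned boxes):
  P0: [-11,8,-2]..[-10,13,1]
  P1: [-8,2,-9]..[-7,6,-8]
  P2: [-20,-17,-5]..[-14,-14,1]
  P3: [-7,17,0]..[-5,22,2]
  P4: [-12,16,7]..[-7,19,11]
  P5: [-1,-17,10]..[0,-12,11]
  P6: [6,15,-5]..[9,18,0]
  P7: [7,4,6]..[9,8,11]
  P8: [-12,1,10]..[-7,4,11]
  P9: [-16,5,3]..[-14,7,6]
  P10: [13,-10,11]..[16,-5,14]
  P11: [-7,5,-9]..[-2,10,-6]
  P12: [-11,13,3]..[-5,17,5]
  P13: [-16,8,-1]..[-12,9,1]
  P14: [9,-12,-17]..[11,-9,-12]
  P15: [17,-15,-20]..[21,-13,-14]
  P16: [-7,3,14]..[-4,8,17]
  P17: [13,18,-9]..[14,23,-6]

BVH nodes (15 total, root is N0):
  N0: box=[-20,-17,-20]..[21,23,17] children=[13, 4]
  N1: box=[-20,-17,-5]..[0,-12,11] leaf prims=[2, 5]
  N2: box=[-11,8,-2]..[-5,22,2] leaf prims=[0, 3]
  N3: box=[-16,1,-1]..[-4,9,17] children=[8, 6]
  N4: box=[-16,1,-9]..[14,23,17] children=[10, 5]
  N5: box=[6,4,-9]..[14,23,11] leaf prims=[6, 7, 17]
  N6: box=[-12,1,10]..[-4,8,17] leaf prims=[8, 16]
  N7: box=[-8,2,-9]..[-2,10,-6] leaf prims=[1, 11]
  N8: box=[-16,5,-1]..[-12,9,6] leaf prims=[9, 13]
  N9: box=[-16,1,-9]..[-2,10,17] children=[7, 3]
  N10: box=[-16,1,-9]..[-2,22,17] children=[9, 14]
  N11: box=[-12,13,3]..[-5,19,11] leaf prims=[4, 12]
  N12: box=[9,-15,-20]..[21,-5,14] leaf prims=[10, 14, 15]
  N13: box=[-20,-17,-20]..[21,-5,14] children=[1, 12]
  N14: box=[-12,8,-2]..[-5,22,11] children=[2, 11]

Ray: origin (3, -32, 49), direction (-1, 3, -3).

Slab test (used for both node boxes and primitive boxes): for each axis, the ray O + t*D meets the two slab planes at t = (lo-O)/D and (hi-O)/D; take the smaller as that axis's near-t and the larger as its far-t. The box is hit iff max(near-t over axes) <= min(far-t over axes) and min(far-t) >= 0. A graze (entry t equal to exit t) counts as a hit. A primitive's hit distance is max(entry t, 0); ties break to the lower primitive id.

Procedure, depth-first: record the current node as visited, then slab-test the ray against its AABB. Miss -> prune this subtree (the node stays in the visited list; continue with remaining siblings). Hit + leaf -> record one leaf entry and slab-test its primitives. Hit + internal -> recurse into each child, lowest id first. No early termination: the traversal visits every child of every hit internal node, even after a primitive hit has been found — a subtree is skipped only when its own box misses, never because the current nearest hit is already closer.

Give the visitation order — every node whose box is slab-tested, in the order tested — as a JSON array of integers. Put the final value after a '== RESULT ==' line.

Traverse from the root:
N0 x:[-18,23] y:[5,55/3] z:[32/3,23] -> hit [32/3,55/3], descend [4, 13]
  N4 x:[-11,19] y:[11,55/3] z:[32/3,58/3] -> hit [11,55/3], descend [5, 10]
    N5 x:[-11,-3] y:[12,55/3] z:[38/3,58/3] -> miss, prune
    N10 x:[5,19] y:[11,18] z:[32/3,58/3] -> hit [11,18], descend [9, 14]
      N9 x:[5,19] y:[11,14] z:[32/3,58/3] -> hit [11,14], descend [3, 7]
        N3 x:[7,19] y:[11,41/3] z:[32/3,50/3] -> hit [11,41/3], descend [6, 8]
          N6 x:[7,15] y:[11,40/3] z:[32/3,13] -> hit [11,13] leaf, test {P8(miss), P16(miss)}
          N8 x:[15,19] y:[37/3,41/3] z:[43/3,50/3] -> miss, prune
        N7 x:[5,11] y:[34/3,14] z:[55/3,58/3] -> miss, prune
      N14 x:[8,15] y:[40/3,18] z:[38/3,17] -> hit [40/3,15], descend [2, 11]
        N2 x:[8,14] y:[40/3,18] z:[47/3,17] -> miss, prune
        N11 x:[8,15] y:[15,17] z:[38/3,46/3] -> hit [15,15] leaf, test {P4(miss), P12(miss)}
  N13 x:[-18,23] y:[5,9] z:[35/3,23] -> miss, prune

13 AABB tests over nodes [0, 4, 5, 10, 9, 3, 6, 8, 7, 14, 2, 11, 13]; 2 leaves entered; closest miss.

== RESULT ==
[0, 4, 5, 10, 9, 3, 6, 8, 7, 14, 2, 11, 13]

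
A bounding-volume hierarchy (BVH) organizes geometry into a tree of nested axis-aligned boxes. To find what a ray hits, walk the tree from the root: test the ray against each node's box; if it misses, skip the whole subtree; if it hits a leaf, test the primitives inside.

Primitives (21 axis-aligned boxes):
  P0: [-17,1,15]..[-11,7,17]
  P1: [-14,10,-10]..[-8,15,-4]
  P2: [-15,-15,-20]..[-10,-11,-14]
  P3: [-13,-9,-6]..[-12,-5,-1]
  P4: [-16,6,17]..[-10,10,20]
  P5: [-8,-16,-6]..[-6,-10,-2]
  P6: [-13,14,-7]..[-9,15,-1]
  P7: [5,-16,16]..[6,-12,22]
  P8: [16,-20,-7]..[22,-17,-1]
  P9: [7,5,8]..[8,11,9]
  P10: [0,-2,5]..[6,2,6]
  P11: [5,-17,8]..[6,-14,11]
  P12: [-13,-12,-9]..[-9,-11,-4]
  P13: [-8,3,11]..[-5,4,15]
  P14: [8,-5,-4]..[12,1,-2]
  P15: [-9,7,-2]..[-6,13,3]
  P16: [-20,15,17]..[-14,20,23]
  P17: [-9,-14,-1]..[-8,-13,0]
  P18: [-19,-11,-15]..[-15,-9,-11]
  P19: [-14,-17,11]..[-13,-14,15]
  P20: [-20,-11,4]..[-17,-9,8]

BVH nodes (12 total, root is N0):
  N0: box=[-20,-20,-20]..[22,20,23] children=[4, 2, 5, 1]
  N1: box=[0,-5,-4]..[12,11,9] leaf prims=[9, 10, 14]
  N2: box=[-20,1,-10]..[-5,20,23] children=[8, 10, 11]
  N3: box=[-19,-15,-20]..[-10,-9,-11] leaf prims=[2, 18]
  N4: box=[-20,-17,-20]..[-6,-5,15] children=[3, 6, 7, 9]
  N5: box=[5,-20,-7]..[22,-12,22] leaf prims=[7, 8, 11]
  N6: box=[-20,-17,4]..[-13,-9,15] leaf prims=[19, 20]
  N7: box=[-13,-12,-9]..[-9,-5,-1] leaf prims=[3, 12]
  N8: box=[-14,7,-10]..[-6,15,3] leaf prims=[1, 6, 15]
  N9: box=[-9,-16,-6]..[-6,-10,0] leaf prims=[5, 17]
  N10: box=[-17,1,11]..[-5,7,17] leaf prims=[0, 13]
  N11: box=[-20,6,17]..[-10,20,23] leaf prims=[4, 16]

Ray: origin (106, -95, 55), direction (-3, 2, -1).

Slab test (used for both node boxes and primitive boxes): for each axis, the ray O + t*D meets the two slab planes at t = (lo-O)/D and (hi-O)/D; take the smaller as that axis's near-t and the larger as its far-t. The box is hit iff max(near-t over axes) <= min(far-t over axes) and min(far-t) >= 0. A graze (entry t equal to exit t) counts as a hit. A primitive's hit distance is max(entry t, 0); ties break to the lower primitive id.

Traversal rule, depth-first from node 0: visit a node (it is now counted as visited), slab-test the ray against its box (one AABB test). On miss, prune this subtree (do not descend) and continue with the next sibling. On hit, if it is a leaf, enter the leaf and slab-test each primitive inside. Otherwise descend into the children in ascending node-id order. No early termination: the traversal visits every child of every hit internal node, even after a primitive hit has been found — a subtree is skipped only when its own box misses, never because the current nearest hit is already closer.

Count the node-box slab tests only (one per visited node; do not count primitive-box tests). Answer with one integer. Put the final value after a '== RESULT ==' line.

Trace the traversal:
N0 x:[28,42] y:[75/2,115/2] z:[32,75] -> hit [75/2,42], descend [1, 2, 4, 5]
  N1 x:[94/3,106/3] y:[45,53] z:[46,59] -> miss, prune
  N2 x:[37,42] y:[48,115/2] z:[32,65] -> miss, prune
  N4 x:[112/3,42] y:[39,45] z:[40,75] -> hit [40,42], descend [3, 6, 7, 9]
    N3 x:[116/3,125/3] y:[40,43] z:[66,75] -> miss, prune
    N6 x:[119/3,42] y:[39,43] z:[40,51] -> hit [40,42] leaf, test {P19@t=40, P20(miss)}
    N7 x:[115/3,119/3] y:[83/2,45] z:[56,64] -> miss, prune
    N9 x:[112/3,115/3] y:[79/2,85/2] z:[55,61] -> miss, prune
  N5 x:[28,101/3] y:[75/2,83/2] z:[33,62] -> miss, prune

9 AABB tests over nodes [0, 1, 2, 4, 3, 6, 7, 9, 5]; 1 leaf entered; closest P19.

== RESULT ==
9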